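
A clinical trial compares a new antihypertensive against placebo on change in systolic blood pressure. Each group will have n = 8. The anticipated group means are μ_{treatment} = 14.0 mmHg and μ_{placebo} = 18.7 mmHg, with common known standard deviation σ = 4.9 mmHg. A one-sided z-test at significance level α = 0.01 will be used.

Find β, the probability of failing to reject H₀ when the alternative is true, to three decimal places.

β ≈ 0.658

Standardized effect: d = |μ_{treatment} − μ_{placebo}| / σ = |14.0 − 18.7| / 4.9 = 0.9592
Noncentrality parameter: δ = d·√(n/2) = 0.9592 × √(8/2) = 1.9184
One-sided α = 0.01 → critical value z_{0.01} = 2.326.
Power = Φ(δ − 2.326) = Φ(-0.408) = 0.3416.
Type II error: β = 1 − power = 1 − 0.3416 = 0.6584.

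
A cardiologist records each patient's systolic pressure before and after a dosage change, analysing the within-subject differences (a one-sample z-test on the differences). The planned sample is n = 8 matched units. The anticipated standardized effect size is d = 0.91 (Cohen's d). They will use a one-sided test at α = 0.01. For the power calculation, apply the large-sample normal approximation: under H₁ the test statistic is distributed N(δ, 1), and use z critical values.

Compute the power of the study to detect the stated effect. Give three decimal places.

Noncentrality parameter: δ = d·√n = 0.91 × √8 = 2.5739
One-sided α = 0.01 → critical value z_{0.01} = 2.326.
Power = Φ(δ − 2.326) = Φ(0.248) = 0.5977.

Power ≈ 0.598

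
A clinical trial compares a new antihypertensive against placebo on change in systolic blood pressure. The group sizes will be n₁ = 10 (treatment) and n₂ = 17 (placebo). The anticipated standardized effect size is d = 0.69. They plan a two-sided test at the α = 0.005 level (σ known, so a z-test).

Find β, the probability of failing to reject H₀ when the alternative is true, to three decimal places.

Noncentrality parameter: δ = d / √(1/n₁ + 1/n₂) = 0.69 / √(1/10 + 1/17) = 1.7314
Critical value for a two-sided test at α = 0.005: z_{α/2} = 2.807.
Power = Φ(δ − 2.807) + Φ(−δ − 2.807) = Φ(-1.076) + Φ(-4.538) = 0.1410 + 0.0000 = 0.1410.
Type II error: β = 1 − power = 1 − 0.1410 = 0.8590.

β ≈ 0.859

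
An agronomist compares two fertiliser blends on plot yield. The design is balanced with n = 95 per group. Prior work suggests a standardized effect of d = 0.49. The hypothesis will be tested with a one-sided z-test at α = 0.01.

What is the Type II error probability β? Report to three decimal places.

Noncentrality parameter: λ = d·√(n/2) = 0.49 × √(95/2) = 3.3771
One-sided α = 0.01 → critical value z_{0.01} = 2.326.
Power = Φ(λ − 2.326) = Φ(1.051) = 0.8533.
Type II error: β = 1 − power = 1 − 0.8533 = 0.1467.

β ≈ 0.147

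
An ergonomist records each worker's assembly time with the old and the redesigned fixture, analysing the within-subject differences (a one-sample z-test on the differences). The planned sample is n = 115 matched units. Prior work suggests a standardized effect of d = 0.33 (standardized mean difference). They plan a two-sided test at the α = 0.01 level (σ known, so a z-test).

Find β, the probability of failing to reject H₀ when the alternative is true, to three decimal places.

Noncentrality parameter: δ = d·√n = 0.33 × √115 = 3.5389
Two-sided α = 0.01 → critical value z_{0.005} = 2.576.
Power = Φ(δ − 2.576) + Φ(−δ − 2.576) = Φ(0.963) + Φ(-6.115) = 0.8322 + 0.0000 = 0.8322.
Type II error: β = 1 − power = 1 − 0.8322 = 0.1678.

β ≈ 0.168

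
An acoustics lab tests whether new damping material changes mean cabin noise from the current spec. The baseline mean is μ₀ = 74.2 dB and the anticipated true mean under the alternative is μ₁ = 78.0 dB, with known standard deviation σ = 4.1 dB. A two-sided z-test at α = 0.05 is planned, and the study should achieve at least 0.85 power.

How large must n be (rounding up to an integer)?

n = 11

Standardized effect: d = |μ₁ − μ₀| / σ = |78.0 − 74.2| / 4.1 = 0.9268
For power 0.85 need Φ(δ − z_{0.025}) = 0.85, so δ = z_{0.025} + z_{0.15} = 1.960 + 1.036 = 2.996.
(The Φ(−δ − z_{α/2}) term is vanishingly small for δ > 0 and is dropped in the standard sample-size formula.)
δ = d·√n ⇒ n = (δ/d)² = (2.996 / 0.9268)² = 10.45.
Rounding up, n = 11.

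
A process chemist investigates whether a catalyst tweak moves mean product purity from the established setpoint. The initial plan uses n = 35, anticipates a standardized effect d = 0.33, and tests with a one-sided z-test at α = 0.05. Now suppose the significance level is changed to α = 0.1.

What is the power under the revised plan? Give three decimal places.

δ = d·√n = 0.33 × √35 = 1.9523 (unchanged). New critical value: z_{0.1} = 1.282.
Revised power = Φ(δ − 1.282) = Φ(0.671) = 0.7488.

Power ≈ 0.749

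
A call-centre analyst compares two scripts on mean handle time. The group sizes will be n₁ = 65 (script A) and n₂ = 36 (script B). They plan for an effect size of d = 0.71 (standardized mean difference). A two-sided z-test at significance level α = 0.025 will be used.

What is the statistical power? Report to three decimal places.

Power ≈ 0.880

Noncentrality parameter: δ = d / √(1/n₁ + 1/n₂) = 0.71 / √(1/65 + 1/36) = 3.4175
Two-sided α = 0.025 → critical value z_{0.0125} = 2.241.
Power = Φ(δ − 2.241) + Φ(−δ − 2.241) = Φ(1.176) + Φ(-5.659) = 0.8802 + 0.0000 = 0.8802.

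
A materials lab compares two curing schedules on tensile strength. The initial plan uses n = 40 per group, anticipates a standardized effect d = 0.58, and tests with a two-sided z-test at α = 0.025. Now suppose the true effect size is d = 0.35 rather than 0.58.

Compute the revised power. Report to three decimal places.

With d = 0.35: δ = d·√(n/2) = 0.35 × √(40/2) = 1.5652. Critical value z_{0.0125} = 2.241.
Revised power = Φ(δ − 2.241) + Φ(−δ − 2.241) = Φ(-0.676) + Φ(-3.807) = 0.2495 + 0.0001 = 0.2495.

Power ≈ 0.250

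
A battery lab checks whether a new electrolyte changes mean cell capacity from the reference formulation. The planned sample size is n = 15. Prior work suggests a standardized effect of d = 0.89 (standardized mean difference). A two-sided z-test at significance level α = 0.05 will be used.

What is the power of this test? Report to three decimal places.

Noncentrality parameter: δ = d·√n = 0.89 × √15 = 3.4470
Critical value for a two-sided test at α = 0.05: z_{α/2} = 1.960.
Power = Φ(δ − 1.960) + Φ(−δ − 1.960) = Φ(1.487) + Φ(-5.407) = 0.9315 + 0.0000 = 0.9315.

Power ≈ 0.931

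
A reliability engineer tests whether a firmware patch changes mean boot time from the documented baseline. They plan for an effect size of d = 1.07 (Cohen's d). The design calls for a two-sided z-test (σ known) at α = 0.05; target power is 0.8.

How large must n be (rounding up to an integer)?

Set Φ(δ − 1.960) = 0.8; then δ − 1.960 = Φ⁻¹(0.8) = 0.842, giving δ = 2.802.
(The Φ(−δ − z_{α/2}) term is vanishingly small for δ > 0 and is dropped in the standard sample-size formula.)
δ = d·√n ⇒ n = (δ/d)² = (2.802 / 1.07)² = 6.86.
Rounding up, n = 7.

n = 7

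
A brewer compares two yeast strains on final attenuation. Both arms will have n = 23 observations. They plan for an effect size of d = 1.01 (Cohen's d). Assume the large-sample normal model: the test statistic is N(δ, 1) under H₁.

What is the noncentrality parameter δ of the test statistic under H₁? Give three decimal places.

δ = d·√(n/2) = 1.01 × √(23/2) = 3.4251

δ ≈ 3.425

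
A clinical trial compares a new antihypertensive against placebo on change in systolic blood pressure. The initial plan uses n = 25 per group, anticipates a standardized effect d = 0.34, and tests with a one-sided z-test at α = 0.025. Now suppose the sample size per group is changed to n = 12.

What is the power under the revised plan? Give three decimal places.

With n = 12 per group: δ = d·√(n/2) = 0.34 × √(12/2) = 0.8328. Critical value z_{0.025} = 1.960.
Revised power = P(Z > 1.960 − δ) = Φ(-1.127) = 0.1298.

Power ≈ 0.130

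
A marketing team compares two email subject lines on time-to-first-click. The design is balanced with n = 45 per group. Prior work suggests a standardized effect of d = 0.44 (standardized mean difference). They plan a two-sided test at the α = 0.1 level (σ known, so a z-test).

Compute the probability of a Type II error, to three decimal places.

β ≈ 0.329

Noncentrality parameter: δ = d·√(n/2) = 0.44 × √(45/2) = 2.0871
Two-sided α = 0.1 → critical value z_{0.05} = 1.645.
Power = Φ(δ − 1.645) + Φ(−δ − 1.645) = Φ(0.442) + Φ(-3.732) = 0.6708 + 0.0001 = 0.6709.
Type II error: β = 1 − power = 1 − 0.6709 = 0.3291.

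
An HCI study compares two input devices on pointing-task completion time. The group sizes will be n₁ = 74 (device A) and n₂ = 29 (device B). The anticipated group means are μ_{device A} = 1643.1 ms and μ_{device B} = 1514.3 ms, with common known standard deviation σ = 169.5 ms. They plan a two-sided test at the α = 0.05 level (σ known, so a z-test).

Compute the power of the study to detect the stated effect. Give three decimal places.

Standardized effect: d = |μ_{device A} − μ_{device B}| / σ = |1643.1 − 1514.3| / 169.5 = 0.7599
Noncentrality parameter: δ = d / √(1/n₁ + 1/n₂) = 0.7599 / √(1/74 + 1/29) = 3.4685
Two-sided α = 0.05 → critical value z_{0.025} = 1.960.
Power = Φ(δ − 1.960) + Φ(−δ − 1.960) = Φ(1.509) + Φ(-5.428) = 0.9343 + 0.0000 = 0.9343.

Power ≈ 0.934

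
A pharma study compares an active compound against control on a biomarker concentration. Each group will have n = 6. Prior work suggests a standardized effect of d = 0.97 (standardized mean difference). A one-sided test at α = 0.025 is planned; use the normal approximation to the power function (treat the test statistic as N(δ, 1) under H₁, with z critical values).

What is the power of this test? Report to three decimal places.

Power ≈ 0.390

Noncentrality parameter: δ = d·√(n/2) = 0.97 × √(6/2) = 1.6801
Critical value for a one-sided test at α = 0.025: z_α = 1.960.
Power = P(Z > 1.960 − δ) = Φ(-0.280) = 0.3898.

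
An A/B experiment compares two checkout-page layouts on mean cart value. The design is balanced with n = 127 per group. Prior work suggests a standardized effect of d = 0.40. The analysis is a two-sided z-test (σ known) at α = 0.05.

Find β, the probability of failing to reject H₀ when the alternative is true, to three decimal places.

Noncentrality parameter: δ = d·√(n/2) = 0.40 × √(127/2) = 3.1875
Critical value for a two-sided test at α = 0.05: z_{α/2} = 1.960.
Power = Φ(δ − 1.960) + Φ(−δ − 1.960) = Φ(1.228) + Φ(-5.147) = 0.8902 + 0.0000 = 0.8902.
Type II error: β = 1 − power = 1 − 0.8902 = 0.1098.

β ≈ 0.110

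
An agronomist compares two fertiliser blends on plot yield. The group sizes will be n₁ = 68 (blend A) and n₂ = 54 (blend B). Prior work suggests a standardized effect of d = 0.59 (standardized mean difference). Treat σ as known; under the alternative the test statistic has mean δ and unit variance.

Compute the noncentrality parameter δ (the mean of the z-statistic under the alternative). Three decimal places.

δ ≈ 3.237

δ = d / √(1/n₁ + 1/n₂) = 0.59 / √(1/68 + 1/54) = 3.2369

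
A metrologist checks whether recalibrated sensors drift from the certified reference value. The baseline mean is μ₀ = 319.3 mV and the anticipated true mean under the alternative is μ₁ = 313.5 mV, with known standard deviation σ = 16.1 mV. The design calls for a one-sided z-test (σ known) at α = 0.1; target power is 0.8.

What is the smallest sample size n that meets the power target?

n = 35

Standardized effect: d = |μ₁ − μ₀| / σ = |313.5 − 319.3| / 16.1 = 0.3602
For power 0.8 need Φ(δ − z_{0.1}) = 0.8, so δ = z_{0.1} + z_{0.20} = 1.282 + 0.842 = 2.123.
δ = d·√n ⇒ n = (δ/d)² = (2.123 / 0.3602)² = 34.73.
Round up to the next whole unit.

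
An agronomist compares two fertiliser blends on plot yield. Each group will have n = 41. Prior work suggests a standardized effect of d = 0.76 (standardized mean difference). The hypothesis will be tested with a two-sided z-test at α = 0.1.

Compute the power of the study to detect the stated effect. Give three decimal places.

Noncentrality parameter: λ = d·√(n/2) = 0.76 × √(41/2) = 3.4410
Two-sided α = 0.1 → critical value z_{0.05} = 1.645.
Power = Φ(λ − 1.645) + Φ(−λ − 1.645) = Φ(1.796) + Φ(-5.086) = 0.9638 + 0.0000 = 0.9638.

Power ≈ 0.964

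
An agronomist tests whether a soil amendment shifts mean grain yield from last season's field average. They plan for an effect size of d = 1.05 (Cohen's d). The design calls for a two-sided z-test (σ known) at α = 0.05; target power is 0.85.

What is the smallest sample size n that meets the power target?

n = 9

For power 0.85 need Φ(δ − z_{0.025}) = 0.85, so δ = z_{0.025} + z_{0.15} = 1.960 + 1.036 = 2.996.
(The Φ(−δ − z_{α/2}) term is vanishingly small for δ > 0 and is dropped in the standard sample-size formula.)
δ = d·√n ⇒ n = (δ/d)² = (2.996 / 1.05)² = 8.14.
Round up to the next whole unit.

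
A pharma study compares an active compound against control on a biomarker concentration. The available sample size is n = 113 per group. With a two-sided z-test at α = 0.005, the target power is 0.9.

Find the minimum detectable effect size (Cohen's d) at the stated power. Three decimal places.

Required noncentrality: δ = z_{0.0025} + z_{0.10} = 2.807 + 1.282 = 4.089.
(The second rejection-region term Φ(−δ − z_{α/2}) is negligible and dropped.)
δ = d·√(n/2) ⇒ d = δ/√(n/2) = 4.089/√(113/2) = 0.5439.

d ≈ 0.544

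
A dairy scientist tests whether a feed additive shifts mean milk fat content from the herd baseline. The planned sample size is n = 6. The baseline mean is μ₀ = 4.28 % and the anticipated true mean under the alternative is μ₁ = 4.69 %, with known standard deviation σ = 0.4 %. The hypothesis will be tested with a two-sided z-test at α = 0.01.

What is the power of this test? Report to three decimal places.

Power ≈ 0.474

Standardized effect: d = |μ₁ − μ₀| / σ = |4.69 − 4.28| / 0.4 = 1.0250
Noncentrality parameter: δ = d·√n = 1.0250 × √6 = 2.5107
Critical value for a two-sided test at α = 0.01: z_{α/2} = 2.576.
Power = Φ(δ − 2.576) + Φ(−δ − 2.576) = Φ(-0.065) + Φ(-5.087) = 0.4740 + 0.0000 = 0.4740.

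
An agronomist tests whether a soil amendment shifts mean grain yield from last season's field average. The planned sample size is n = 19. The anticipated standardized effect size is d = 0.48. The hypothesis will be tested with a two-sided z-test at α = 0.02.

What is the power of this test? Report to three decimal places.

Power ≈ 0.407

Noncentrality parameter: λ = d·√n = 0.48 × √19 = 2.0923
Two-sided α = 0.02 → critical value z_{0.01} = 2.326.
Power = Φ(λ − 2.326) + Φ(−λ − 2.326) = Φ(-0.234) + Φ(-4.419) = 0.4075 + 0.0000 = 0.4075.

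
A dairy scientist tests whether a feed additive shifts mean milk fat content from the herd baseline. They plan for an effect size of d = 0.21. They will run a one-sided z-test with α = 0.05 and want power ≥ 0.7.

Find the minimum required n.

n = 107

For power 0.7 need Φ(δ − z_{0.05}) = 0.7, so δ = z_{0.05} + z_{0.30} = 1.645 + 0.524 = 2.169.
δ = d·√n ⇒ n = (δ/d)² = (2.169 / 0.21)² = 106.70.
Round up to the next whole unit.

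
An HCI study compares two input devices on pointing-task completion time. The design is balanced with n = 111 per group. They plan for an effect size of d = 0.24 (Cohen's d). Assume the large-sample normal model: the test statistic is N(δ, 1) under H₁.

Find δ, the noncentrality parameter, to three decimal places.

δ ≈ 1.788

The noncentrality parameter scales effect size by the design's sample-size factor: δ = d·√(n/2) = 0.24 × √(111/2) = 1.7880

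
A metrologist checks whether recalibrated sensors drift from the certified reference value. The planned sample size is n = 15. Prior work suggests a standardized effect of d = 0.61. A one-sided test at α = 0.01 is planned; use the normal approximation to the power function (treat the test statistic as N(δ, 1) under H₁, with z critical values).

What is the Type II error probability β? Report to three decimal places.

Noncentrality parameter: δ = d·√n = 0.61 × √15 = 2.3625
One-sided α = 0.01 → critical value z_{0.01} = 2.326.
Power = Φ(δ − 2.326) = Φ(0.036) = 0.5144.
Type II error: β = 1 − power = 1 − 0.5144 = 0.4856.

β ≈ 0.486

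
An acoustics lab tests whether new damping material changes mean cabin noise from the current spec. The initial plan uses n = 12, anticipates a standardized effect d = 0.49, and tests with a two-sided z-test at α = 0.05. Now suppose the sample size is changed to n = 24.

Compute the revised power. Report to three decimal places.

With n = 24: δ = d·√n = 0.49 × √24 = 2.4005. Critical value z_{0.025} = 1.960.
Revised power = Φ(δ − 1.960) + Φ(−δ − 1.960) = Φ(0.441) + Φ(-4.360) = 0.6702 + 0.0000 = 0.6702.

Power ≈ 0.670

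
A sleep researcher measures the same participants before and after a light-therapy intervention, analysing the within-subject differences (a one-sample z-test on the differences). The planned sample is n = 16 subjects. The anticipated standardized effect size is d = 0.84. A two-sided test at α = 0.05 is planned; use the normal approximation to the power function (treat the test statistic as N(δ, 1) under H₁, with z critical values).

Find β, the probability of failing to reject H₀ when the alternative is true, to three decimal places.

β ≈ 0.081

Noncentrality parameter: δ = d·√n = 0.84 × √16 = 3.3600
Critical value for a two-sided test at α = 0.05: z_{α/2} = 1.960.
Power = Φ(δ − 1.960) + Φ(−δ − 1.960) = Φ(1.400) + Φ(-5.320) = 0.9192 + 0.0000 = 0.9192.
Type II error: β = 1 − power = 1 − 0.9192 = 0.0808.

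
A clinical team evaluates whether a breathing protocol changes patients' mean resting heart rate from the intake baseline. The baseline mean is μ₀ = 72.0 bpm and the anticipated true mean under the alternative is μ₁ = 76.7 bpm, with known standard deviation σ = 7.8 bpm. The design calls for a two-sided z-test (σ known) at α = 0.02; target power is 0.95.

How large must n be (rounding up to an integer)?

Standardized effect: d = |μ₁ − μ₀| / σ = |76.7 − 72.0| / 7.8 = 0.6026
For power 0.95 need Φ(δ − z_{0.01}) = 0.95, so δ = z_{0.01} + z_{0.05} = 2.326 + 1.645 = 3.971.
(Ignoring the negligible lower-tail rejection probability gives the usual closed-form inversion.)
δ = d·√n ⇒ n = (δ/d)² = (3.971 / 0.6026)² = 43.43.
Round up to the next whole unit.

n = 44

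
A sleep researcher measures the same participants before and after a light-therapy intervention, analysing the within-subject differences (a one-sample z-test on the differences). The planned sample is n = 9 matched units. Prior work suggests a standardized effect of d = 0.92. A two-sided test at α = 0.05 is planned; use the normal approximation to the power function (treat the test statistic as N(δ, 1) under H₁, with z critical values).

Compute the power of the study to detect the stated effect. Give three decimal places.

Power ≈ 0.788

Noncentrality parameter: δ = d·√n = 0.92 × √9 = 2.7600
Critical value for a two-sided test at α = 0.05: z_{α/2} = 1.960.
Power = Φ(δ − 1.960) + Φ(−δ − 1.960) = Φ(0.800) + Φ(-4.720) = 0.7882 + 0.0000 = 0.7882.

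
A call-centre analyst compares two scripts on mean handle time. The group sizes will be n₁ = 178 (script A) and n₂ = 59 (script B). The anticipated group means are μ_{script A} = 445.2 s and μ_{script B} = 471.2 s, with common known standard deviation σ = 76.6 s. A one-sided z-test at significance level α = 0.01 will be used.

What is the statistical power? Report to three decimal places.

Power ≈ 0.473

Standardized effect: d = |μ_{script A} − μ_{script B}| / σ = |445.2 − 471.2| / 76.6 = 0.3394
Noncentrality parameter: δ = d / √(1/n₁ + 1/n₂) = 0.3394 / √(1/178 + 1/59) = 2.2595
One-sided α = 0.01 → critical value z_{0.01} = 2.326.
Power = P(Z > 2.326 − δ) = Φ(-0.067) = 0.4733.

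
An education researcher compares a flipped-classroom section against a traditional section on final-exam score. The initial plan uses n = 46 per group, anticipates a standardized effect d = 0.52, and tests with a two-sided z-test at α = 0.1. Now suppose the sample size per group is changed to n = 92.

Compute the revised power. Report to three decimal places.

Power ≈ 0.970

With n = 92 per group: δ = d·√(n/2) = 0.52 × √(92/2) = 3.5268. Critical value z_{0.05} = 1.645.
Revised power = Φ(δ − 1.645) + Φ(−δ − 1.645) = Φ(1.882) + Φ(-5.172) = 0.9701 + 0.0000 = 0.9701.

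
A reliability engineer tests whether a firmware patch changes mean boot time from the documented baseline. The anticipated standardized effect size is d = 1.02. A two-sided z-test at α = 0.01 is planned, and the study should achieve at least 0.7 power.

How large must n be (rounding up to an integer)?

For power 0.7 need Φ(δ − z_{0.005}) = 0.7, so δ = z_{0.005} + z_{0.30} = 2.576 + 0.524 = 3.100.
(For δ > 0 the lower-tail rejection region contributes negligibly to power, so the one-term inversion is standard.)
δ = d·√n ⇒ n = (δ/d)² = (3.100 / 1.02)² = 9.24.
Rounding up, n = 10.

n = 10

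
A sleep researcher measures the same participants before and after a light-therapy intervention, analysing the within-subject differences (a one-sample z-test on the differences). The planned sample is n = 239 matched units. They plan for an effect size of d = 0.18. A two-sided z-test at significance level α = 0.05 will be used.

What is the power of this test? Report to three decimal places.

Power ≈ 0.795

Noncentrality parameter: δ = d·√n = 0.18 × √239 = 2.7827
Two-sided α = 0.05 → critical value z_{0.025} = 1.960.
Power = Φ(δ − 1.960) + Φ(−δ − 1.960) = Φ(0.823) + Φ(-4.743) = 0.7947 + 0.0000 = 0.7947.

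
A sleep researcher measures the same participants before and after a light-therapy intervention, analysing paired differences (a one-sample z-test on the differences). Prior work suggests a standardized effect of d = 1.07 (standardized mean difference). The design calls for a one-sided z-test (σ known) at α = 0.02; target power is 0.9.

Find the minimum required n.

n = 10

For power 0.9 need Φ(δ − z_{0.02}) = 0.9, so δ = z_{0.02} + z_{0.10} = 2.054 + 1.282 = 3.335.
δ = d·√n ⇒ n = (δ/d)² = (3.335 / 1.07)² = 9.72.
Round up to the next whole unit.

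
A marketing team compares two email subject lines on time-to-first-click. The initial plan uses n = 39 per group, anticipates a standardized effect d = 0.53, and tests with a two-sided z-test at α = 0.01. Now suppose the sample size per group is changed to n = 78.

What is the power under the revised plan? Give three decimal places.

Power ≈ 0.769

With n = 78 per group: δ = d·√(n/2) = 0.53 × √(78/2) = 3.3098. Critical value z_{0.005} = 2.576.
Revised power = Φ(δ − 2.576) + Φ(−δ − 2.576) = Φ(0.734) + Φ(-5.886) = 0.7685 + 0.0000 = 0.7685.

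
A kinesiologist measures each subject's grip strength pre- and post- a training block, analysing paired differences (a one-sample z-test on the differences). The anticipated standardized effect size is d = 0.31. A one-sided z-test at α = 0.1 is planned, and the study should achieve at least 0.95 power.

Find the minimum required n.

n = 90

Set Φ(δ − 1.282) = 0.95; then δ − 1.282 = Φ⁻¹(0.95) = 1.645, giving δ = 2.926.
δ = d·√n ⇒ n = (δ/d)² = (2.926 / 0.31)² = 89.11.
Round up to the next whole unit.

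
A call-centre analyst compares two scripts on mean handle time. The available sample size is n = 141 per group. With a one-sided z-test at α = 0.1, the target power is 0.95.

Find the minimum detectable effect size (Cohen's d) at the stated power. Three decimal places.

d ≈ 0.349

Required noncentrality: δ = z_{0.1} + z_{0.05} = 1.282 + 1.645 = 2.926.
δ = d·√(n/2) ⇒ d = δ/√(n/2) = 2.926/√(141/2) = 0.3485.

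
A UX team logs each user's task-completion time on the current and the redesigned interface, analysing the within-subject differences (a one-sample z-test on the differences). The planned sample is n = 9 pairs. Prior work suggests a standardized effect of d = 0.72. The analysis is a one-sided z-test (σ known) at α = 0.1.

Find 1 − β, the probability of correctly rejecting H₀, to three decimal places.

Power ≈ 0.810

Noncentrality parameter: δ = d·√n = 0.72 × √9 = 2.1600
Critical value for a one-sided test at α = 0.1: z_α = 1.282.
Power = Φ(δ − 1.282) = Φ(0.878) = 0.8101.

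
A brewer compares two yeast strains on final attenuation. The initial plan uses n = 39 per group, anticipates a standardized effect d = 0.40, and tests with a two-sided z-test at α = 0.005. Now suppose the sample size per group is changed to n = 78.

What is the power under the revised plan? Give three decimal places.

With n = 78 per group: δ = d·√(n/2) = 0.40 × √(78/2) = 2.4980. Critical value z_{0.0025} = 2.807.
Revised power = Φ(δ − 2.807) + Φ(−δ − 2.807) = Φ(-0.309) + Φ(-5.305) = 0.3786 + 0.0000 = 0.3786.

Power ≈ 0.379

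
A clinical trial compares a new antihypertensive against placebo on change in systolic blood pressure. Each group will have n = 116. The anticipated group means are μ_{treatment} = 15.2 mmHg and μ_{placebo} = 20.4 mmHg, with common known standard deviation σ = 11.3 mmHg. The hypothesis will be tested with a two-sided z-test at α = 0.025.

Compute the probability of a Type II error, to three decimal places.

Standardized effect: d = |μ_{treatment} − μ_{placebo}| / σ = |15.2 − 20.4| / 11.3 = 0.4602
Noncentrality parameter: δ = d·√(n/2) = 0.4602 × √(116/2) = 3.5046
Two-sided α = 0.025 → critical value z_{0.0125} = 2.241.
Power = Φ(δ − 2.241) + Φ(−δ − 2.241) = Φ(1.263) + Φ(-5.746) = 0.8967 + 0.0000 = 0.8967.
Type II error: β = 1 − power = 1 − 0.8967 = 0.1033.

β ≈ 0.103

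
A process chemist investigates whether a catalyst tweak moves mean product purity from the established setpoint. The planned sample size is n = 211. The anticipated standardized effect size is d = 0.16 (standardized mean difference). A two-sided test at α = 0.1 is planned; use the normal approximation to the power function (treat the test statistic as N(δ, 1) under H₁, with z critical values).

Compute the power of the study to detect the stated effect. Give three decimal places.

Noncentrality parameter: δ = d·√n = 0.16 × √211 = 2.3241
Critical value for a two-sided test at α = 0.1: z_{α/2} = 1.645.
Power = Φ(δ − 1.645) + Φ(−δ − 1.645) = Φ(0.679) + Φ(-3.969) = 0.7515 + 0.0000 = 0.7516.

Power ≈ 0.752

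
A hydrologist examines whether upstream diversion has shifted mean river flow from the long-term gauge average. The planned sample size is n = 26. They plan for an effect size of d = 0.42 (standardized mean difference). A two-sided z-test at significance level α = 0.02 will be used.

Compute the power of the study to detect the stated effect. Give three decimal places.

Noncentrality parameter: δ = d·√n = 0.42 × √26 = 2.1416
Critical value for a two-sided test at α = 0.02: z_{α/2} = 2.326.
Power = Φ(δ − 2.326) + Φ(−δ − 2.326) = Φ(-0.185) + Φ(-4.468) = 0.4267 + 0.0000 = 0.4267.

Power ≈ 0.427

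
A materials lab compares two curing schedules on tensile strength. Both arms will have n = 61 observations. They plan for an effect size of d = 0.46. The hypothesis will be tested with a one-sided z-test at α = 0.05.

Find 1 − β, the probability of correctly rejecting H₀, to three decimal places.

Power ≈ 0.815

Noncentrality parameter: δ = d·√(n/2) = 0.46 × √(61/2) = 2.5404
Critical value for a one-sided test at α = 0.05: z_α = 1.645.
Power = P(Z > 1.645 − δ) = Φ(0.896) = 0.8148.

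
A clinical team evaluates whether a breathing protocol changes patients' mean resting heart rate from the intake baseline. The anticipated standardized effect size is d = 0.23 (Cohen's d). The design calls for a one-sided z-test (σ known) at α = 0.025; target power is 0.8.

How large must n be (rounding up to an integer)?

n = 149

Set Φ(δ − 1.960) = 0.8; then δ − 1.960 = Φ⁻¹(0.8) = 0.842, giving δ = 2.802.
δ = d·√n ⇒ n = (δ/d)² = (2.802 / 0.23)² = 148.37.
Rounding up, n = 149.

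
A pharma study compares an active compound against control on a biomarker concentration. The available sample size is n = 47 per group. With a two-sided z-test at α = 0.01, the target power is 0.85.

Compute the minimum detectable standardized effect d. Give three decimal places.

Required noncentrality: δ = z_{0.005} + z_{0.15} = 2.576 + 1.036 = 3.612.
(The second rejection-region term Φ(−δ − z_{α/2}) is negligible and dropped.)
δ = d·√(n/2) ⇒ d = δ/√(n/2) = 3.612/√(47/2) = 0.7452.

d ≈ 0.745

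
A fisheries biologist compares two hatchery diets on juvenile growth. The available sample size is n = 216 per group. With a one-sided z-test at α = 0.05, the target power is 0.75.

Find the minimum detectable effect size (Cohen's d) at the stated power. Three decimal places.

Need Φ(δ − 1.645) = 0.75, so δ = 1.645 + 0.674 = 2.319.
δ = d·√(n/2) ⇒ d = δ/√(n/2) = 2.319/√(216/2) = 0.2232.

d ≈ 0.223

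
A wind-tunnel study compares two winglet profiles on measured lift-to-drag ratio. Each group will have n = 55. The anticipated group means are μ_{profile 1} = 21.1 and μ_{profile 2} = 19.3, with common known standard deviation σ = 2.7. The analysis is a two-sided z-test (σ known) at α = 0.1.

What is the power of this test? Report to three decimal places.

Power ≈ 0.968

Standardized effect: d = |μ_{profile 1} − μ_{profile 2}| / σ = |21.1 − 19.3| / 2.7 = 0.6667
Noncentrality parameter: δ = d·√(n/2) = 0.6667 × √(55/2) = 3.4960
Two-sided α = 0.1 → critical value z_{0.05} = 1.645.
Power = Φ(δ − 1.645) + Φ(−δ − 1.645) = Φ(1.851) + Φ(-5.141) = 0.9679 + 0.0000 = 0.9679.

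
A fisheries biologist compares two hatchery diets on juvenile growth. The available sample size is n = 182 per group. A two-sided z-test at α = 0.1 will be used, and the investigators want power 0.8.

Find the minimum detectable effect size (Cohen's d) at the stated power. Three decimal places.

d ≈ 0.261

Need Φ(δ − 1.645) = 0.8, so δ = 1.645 + 0.842 = 2.486.
(Lower-tail contribution to power is negligible for δ > 0.)
δ = d·√(n/2) ⇒ d = δ/√(n/2) = 2.486/√(182/2) = 0.2607.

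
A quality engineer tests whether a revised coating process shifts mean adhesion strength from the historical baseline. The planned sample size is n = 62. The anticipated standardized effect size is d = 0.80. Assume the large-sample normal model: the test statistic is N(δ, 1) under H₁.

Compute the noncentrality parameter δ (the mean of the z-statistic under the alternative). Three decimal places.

δ ≈ 6.299

The noncentrality parameter scales effect size by the design's sample-size factor: δ = d·√n = 0.80 × √62 = 6.2992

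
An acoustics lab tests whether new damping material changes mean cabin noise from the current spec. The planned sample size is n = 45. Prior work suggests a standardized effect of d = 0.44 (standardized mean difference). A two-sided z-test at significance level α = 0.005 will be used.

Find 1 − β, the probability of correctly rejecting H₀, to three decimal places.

Power ≈ 0.557

Noncentrality parameter: δ = d·√n = 0.44 × √45 = 2.9516
Critical value for a two-sided test at α = 0.005: z_{α/2} = 2.807.
Power = Φ(δ − 2.807) + Φ(−δ − 2.807) = Φ(0.145) + Φ(-5.759) = 0.5575 + 0.0000 = 0.5575.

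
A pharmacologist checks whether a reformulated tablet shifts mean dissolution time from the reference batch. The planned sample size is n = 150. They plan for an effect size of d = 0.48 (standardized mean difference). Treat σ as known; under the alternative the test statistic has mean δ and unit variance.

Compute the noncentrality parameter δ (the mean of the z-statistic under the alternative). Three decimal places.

δ ≈ 5.879

δ = d·√n = 0.48 × √150 = 5.8788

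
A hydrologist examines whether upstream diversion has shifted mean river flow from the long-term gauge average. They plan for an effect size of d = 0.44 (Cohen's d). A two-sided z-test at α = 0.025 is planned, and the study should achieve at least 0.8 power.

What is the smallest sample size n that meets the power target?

n = 50

Set Φ(δ − 2.241) = 0.8; then δ − 2.241 = Φ⁻¹(0.8) = 0.842, giving δ = 3.083.
(Ignoring the negligible lower-tail rejection probability gives the usual closed-form inversion.)
δ = d·√n ⇒ n = (δ/d)² = (3.083 / 0.44)² = 49.10.
Rounding up, n = 50.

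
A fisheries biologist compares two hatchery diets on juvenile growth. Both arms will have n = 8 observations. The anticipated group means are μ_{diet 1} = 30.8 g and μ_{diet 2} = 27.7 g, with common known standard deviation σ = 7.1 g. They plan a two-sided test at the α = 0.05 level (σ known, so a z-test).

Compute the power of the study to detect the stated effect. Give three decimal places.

Standardized effect: d = |μ_{diet 1} − μ_{diet 2}| / σ = |30.8 − 27.7| / 7.1 = 0.4366
Noncentrality parameter: δ = d·√(n/2) = 0.4366 × √(8/2) = 0.8732
Two-sided α = 0.05 → critical value z_{0.025} = 1.960.
Power = Φ(δ − 1.960) + Φ(−δ − 1.960) = Φ(-1.087) + Φ(-2.833) = 0.1386 + 0.0023 = 0.1409.

Power ≈ 0.141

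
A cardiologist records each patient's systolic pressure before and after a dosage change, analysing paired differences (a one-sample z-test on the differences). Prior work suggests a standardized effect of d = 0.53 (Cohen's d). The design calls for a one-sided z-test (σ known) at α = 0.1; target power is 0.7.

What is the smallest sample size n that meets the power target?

Set Φ(δ − 1.282) = 0.7; then δ − 1.282 = Φ⁻¹(0.7) = 0.524, giving δ = 1.806.
δ = d·√n ⇒ n = (δ/d)² = (1.806 / 0.53)² = 11.61.
Round up to the next whole unit.

n = 12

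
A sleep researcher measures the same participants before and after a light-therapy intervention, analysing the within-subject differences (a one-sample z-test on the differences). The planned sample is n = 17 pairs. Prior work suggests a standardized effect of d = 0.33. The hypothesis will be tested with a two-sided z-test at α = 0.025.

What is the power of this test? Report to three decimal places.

Noncentrality parameter: δ = d·√n = 0.33 × √17 = 1.3606
Critical value for a two-sided test at α = 0.025: z_{α/2} = 2.241.
Power = Φ(δ − 2.241) + Φ(−δ − 2.241) = Φ(-0.881) + Φ(-3.602) = 0.1892 + 0.0002 = 0.1894.

Power ≈ 0.189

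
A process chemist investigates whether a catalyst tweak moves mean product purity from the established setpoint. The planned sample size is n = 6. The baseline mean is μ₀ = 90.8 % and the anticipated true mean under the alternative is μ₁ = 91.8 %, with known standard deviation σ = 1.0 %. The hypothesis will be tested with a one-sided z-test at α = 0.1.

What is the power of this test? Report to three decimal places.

Standardized effect: d = |μ₁ − μ₀| / σ = |91.8 − 90.8| / 1.0 = 1.0000
Noncentrality parameter: δ = d·√n = 1.0000 × √6 = 2.4495
Critical value for a one-sided test at α = 0.1: z_α = 1.282.
Power = P(Z > 1.282 − δ) = Φ(1.168) = 0.8786.

Power ≈ 0.879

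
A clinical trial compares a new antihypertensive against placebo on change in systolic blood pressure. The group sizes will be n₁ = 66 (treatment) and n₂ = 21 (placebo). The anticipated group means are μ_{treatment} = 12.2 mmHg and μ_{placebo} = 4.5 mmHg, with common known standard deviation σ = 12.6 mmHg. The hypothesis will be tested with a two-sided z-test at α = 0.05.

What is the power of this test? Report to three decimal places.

Standardized effect: d = |μ_{treatment} − μ_{placebo}| / σ = |12.2 − 4.5| / 12.6 = 0.6111
Noncentrality parameter: δ = d / √(1/n₁ + 1/n₂) = 0.6111 / √(1/66 + 1/21) = 2.4392
Two-sided α = 0.05 → critical value z_{0.025} = 1.960.
Power = Φ(δ − 1.960) + Φ(−δ − 1.960) = Φ(0.479) + Φ(-4.399) = 0.6841 + 0.0000 = 0.6841.

Power ≈ 0.684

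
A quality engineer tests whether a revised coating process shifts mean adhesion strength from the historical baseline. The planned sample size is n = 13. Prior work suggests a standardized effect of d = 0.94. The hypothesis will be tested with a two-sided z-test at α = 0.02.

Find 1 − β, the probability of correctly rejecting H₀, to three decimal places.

Noncentrality parameter: δ = d·√n = 0.94 × √13 = 3.3892
Two-sided α = 0.02 → critical value z_{0.01} = 2.326.
Power = Φ(δ − 2.326) + Φ(−δ − 2.326) = Φ(1.063) + Φ(-5.716) = 0.8561 + 0.0000 = 0.8561.

Power ≈ 0.856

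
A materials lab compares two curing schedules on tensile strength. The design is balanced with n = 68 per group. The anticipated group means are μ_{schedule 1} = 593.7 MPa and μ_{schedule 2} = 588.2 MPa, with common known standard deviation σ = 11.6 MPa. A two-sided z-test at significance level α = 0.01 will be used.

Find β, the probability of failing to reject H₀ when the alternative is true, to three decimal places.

Standardized effect: d = |μ_{schedule 1} − μ_{schedule 2}| / σ = |593.7 − 588.2| / 11.6 = 0.4741
Noncentrality parameter: δ = d·√(n/2) = 0.4741 × √(68/2) = 2.7647
Two-sided α = 0.01 → critical value z_{0.005} = 2.576.
Power = Φ(δ − 2.576) + Φ(−δ − 2.576) = Φ(0.189) + Φ(-5.341) = 0.5749 + 0.0000 = 0.5749.
Type II error: β = 1 − power = 1 − 0.5749 = 0.4251.

β ≈ 0.425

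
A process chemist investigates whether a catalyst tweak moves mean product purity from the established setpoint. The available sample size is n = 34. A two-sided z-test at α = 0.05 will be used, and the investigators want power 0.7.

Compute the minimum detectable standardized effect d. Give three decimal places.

Required noncentrality: δ = z_{0.025} + z_{0.30} = 1.960 + 0.524 = 2.484.
(The second rejection-region term Φ(−δ − z_{α/2}) is negligible and dropped.)
δ = d·√n ⇒ d = δ/√n = 2.484/√34 = 0.4261.

d ≈ 0.426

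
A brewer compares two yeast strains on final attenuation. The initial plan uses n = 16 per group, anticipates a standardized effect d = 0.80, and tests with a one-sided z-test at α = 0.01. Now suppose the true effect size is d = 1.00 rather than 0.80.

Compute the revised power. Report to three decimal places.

Power ≈ 0.692

With d = 1.00: δ = d·√(n/2) = 1.00 × √(16/2) = 2.8284. Critical value z_{0.01} = 2.326.
Revised power = Φ(δ − 2.326) = Φ(0.502) = 0.6922.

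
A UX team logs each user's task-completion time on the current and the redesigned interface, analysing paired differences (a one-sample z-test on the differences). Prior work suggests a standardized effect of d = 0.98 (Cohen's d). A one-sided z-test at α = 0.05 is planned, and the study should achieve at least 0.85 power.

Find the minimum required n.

n = 8

For power 0.85 need Φ(δ − z_{0.05}) = 0.85, so δ = z_{0.05} + z_{0.15} = 1.645 + 1.036 = 2.681.
δ = d·√n ⇒ n = (δ/d)² = (2.681 / 0.98)² = 7.49.
Round up to the next whole unit.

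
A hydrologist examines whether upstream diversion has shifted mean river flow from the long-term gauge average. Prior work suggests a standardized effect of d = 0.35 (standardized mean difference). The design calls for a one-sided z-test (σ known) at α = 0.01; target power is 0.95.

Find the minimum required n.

n = 129

Set Φ(δ − 2.326) = 0.95; then δ − 2.326 = Φ⁻¹(0.95) = 1.645, giving δ = 3.971.
δ = d·√n ⇒ n = (δ/d)² = (3.971 / 0.35)² = 128.74.
Round up to the next whole unit.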